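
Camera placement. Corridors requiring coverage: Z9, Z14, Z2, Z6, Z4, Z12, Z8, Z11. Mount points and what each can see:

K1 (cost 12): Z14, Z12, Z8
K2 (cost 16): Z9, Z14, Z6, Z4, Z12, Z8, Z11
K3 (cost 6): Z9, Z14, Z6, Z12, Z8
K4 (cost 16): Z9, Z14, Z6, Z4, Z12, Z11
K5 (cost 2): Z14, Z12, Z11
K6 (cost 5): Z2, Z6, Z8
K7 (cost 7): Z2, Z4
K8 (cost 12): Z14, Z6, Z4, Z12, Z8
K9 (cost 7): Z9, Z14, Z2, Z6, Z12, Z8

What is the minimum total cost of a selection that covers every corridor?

15

K3, K5, K7 cover every corridor at cost 6 + 2 + 7 = 15.
Any cover uses at least 2 camera mounts; among all covering selections none totals below 15.
Greedy by coverage-per-cost would pick K5, K6, K3, K7 for 20 — worse than the optimum 15.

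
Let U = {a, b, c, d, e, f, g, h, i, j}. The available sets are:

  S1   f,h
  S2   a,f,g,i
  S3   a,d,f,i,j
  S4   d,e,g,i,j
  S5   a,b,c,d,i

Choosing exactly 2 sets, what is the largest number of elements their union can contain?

Choosing S4, S5 covers {a, b, c, d, e, g, i, j} — 8 elements.
No choice of 2 sets does better; here f, h are left uncovered.

8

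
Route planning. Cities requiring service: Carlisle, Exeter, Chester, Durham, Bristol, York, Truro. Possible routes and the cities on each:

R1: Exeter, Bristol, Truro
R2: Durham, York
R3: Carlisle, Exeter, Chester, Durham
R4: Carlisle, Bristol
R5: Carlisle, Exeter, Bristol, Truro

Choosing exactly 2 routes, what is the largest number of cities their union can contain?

Choosing R1, R3 covers {Carlisle, Exeter, Chester, Durham, Bristol, Truro} — 6 cities.
No choice of 2 routes does better; here York is left uncovered.

6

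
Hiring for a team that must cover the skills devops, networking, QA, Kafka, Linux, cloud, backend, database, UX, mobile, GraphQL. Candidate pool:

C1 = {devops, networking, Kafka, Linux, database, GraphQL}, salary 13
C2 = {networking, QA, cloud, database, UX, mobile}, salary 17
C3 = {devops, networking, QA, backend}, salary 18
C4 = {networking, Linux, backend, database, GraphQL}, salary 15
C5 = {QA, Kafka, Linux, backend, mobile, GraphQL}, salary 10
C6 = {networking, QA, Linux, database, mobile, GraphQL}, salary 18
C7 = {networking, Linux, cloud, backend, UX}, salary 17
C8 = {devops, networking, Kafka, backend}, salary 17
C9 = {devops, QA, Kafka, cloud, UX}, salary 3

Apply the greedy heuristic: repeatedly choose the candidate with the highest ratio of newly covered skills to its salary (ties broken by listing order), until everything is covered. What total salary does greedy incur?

Pick 1: C9 adds 5 new (devops, QA, Kafka, cloud, UX) at salary 3 (ratio 5/3).
Pick 2: C5 adds 4 new (Linux, backend, mobile, GraphQL) at salary 10 (ratio 4/10).
Pick 3: C1 adds 2 new (networking, database) at salary 13 (ratio 2/13).
Greedy total salary: 3 + 10 + 13 = 26.

26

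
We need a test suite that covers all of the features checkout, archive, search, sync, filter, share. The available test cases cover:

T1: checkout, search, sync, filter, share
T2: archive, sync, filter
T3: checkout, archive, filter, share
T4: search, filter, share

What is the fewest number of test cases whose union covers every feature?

2

T1, T2 together cover {checkout, archive, search, sync, filter, share} — every feature.
No single test case contains all 6 features, so 2 is optimal.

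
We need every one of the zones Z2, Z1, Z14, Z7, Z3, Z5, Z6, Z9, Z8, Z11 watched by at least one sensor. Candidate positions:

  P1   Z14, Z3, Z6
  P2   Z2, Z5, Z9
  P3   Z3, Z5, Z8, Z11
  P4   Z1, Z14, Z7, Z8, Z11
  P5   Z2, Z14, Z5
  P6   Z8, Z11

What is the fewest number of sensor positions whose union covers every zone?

3

P1, P2, P4 together cover {Z2, Z1, Z14, Z7, Z3, Z5, Z6, Z9, Z8, Z11} — every zone.
No 2 of the 6 sensor positions cover everything (all 15 pairs fall short), so 3 is minimum.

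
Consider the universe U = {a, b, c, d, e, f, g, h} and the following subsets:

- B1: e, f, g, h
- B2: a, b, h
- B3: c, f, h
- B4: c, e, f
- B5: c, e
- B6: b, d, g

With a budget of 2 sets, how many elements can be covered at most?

6

Choosing B1, B2 covers {a, b, e, f, g, h} — 6 elements.
No choice of 2 sets does better; here c, d are left uncovered.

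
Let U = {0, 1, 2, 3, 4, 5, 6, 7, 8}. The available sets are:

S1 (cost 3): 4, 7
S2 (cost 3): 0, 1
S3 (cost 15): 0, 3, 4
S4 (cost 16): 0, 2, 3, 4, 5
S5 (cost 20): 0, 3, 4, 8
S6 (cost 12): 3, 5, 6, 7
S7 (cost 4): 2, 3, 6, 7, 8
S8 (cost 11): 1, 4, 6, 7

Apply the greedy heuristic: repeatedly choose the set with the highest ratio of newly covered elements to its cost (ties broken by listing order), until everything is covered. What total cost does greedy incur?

Pick 1: S7 adds 5 new (2, 3, 6, 7, 8) at cost 4 (ratio 5/4).
Pick 2: S2 adds 2 new (0, 1) at cost 3 (ratio 2/3).
Pick 3: S1 adds 1 new (4) at cost 3 (ratio 1/3).
Pick 4: S6 adds 1 new (5) at cost 12 (ratio 1/12).
Greedy total cost: 4 + 3 + 3 + 12 = 22.

22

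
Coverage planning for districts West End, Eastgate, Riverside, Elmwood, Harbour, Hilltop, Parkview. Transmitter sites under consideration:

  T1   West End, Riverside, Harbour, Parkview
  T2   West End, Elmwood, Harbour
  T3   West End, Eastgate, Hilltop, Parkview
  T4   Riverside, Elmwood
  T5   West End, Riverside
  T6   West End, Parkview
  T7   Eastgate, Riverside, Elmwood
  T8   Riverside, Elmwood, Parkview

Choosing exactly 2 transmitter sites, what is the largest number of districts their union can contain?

6

Choosing T1, T3 covers {West End, Eastgate, Riverside, Harbour, Hilltop, Parkview} — 6 districts.
No choice of 2 transmitter sites does better; here Elmwood is left uncovered.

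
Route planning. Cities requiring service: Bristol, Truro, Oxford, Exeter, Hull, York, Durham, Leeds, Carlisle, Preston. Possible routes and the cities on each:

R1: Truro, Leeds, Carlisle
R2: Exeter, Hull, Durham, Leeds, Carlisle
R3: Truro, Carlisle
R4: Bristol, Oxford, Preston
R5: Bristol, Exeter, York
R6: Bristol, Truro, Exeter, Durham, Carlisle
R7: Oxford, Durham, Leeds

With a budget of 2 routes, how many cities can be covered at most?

8

Choosing R2, R4 covers {Bristol, Oxford, Exeter, Hull, Durham, Leeds, Carlisle, Preston} — 8 cities.
No choice of 2 routes does better; here Truro, York are left uncovered.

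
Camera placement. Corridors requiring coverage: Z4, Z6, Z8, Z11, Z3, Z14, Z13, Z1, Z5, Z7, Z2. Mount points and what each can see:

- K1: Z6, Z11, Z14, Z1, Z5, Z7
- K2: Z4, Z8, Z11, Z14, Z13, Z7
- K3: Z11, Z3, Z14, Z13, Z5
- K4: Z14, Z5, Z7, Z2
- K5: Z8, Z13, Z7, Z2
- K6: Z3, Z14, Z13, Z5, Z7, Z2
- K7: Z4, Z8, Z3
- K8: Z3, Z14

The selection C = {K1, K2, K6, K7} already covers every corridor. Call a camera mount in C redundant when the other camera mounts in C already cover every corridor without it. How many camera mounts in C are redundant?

Drop K1: Z6, Z1 uncovered — not redundant.
Drop K2: the rest still cover every corridor — redundant.
Drop K6: Z2 uncovered — not redundant.
Drop K7: the rest still cover every corridor — redundant.
2 redundant: K2, K7.

2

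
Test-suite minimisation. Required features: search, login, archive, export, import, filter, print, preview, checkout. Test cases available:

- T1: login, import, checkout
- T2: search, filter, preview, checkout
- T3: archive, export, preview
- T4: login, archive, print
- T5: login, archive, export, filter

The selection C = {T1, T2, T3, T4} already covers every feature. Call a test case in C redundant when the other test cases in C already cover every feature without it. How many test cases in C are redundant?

Drop T1: import uncovered — not redundant.
Drop T2: search, filter uncovered — not redundant.
Drop T3: export uncovered — not redundant.
Drop T4: print uncovered — not redundant.
None of the test cases in C is redundant.

0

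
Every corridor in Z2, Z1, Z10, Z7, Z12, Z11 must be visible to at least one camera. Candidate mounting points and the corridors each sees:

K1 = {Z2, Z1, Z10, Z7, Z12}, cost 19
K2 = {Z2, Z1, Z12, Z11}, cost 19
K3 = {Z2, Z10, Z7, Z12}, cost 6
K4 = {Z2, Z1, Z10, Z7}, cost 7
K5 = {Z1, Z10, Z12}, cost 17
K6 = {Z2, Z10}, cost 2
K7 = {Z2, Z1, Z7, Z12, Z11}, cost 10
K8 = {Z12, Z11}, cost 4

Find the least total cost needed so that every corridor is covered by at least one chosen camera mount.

K4, K8 cover every corridor at cost 7 + 4 = 11.
Any cover uses at least 2 camera mounts; among all covering selections none totals below 11.

11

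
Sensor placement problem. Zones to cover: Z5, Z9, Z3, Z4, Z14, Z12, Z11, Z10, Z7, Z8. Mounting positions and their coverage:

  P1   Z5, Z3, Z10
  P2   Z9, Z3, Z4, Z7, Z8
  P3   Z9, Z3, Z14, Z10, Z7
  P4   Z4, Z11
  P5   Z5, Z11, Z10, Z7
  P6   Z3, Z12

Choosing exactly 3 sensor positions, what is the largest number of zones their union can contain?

Choosing P2, P3, P5 covers {Z5, Z9, Z3, Z4, Z14, Z11, Z10, Z7, Z8} — 9 zones.
No choice of 3 sensor positions does better; here Z12 is left uncovered.

9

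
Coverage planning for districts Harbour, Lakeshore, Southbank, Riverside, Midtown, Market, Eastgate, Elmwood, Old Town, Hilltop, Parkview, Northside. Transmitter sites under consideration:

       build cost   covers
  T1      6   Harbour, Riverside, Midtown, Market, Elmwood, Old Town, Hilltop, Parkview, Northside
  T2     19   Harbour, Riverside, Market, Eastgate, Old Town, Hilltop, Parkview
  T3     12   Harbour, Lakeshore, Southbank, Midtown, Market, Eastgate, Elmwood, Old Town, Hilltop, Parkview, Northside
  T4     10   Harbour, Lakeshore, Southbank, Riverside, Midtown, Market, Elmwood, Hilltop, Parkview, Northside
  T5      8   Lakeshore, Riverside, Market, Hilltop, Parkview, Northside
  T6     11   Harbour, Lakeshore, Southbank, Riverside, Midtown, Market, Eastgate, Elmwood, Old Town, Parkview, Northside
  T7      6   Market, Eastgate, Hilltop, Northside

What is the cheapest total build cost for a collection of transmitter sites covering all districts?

T1, T6 cover every district at build cost 6 + 11 = 17.
Any cover uses at least 2 transmitter sites; among all covering selections none totals below 17.

17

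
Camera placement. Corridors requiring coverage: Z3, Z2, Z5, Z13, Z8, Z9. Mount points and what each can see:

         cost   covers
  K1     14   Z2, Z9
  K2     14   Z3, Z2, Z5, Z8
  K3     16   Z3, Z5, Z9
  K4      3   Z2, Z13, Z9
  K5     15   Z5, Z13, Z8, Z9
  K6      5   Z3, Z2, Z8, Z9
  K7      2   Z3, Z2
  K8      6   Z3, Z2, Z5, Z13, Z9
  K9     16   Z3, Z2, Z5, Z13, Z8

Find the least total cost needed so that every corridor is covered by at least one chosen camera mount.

K6, K8 cover every corridor at cost 5 + 6 = 11.
Any cover uses at least 2 camera mounts; among all covering selections none totals below 11.
Greedy by coverage-per-cost would pick K4, K7, K6, K8 for 16 — worse than the optimum 11.

11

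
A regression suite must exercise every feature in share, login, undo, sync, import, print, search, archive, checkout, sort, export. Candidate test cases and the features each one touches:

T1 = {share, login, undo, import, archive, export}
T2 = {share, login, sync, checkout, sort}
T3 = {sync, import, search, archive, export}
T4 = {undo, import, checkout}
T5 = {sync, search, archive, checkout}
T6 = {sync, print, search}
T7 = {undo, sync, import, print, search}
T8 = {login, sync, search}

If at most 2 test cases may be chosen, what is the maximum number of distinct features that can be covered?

Choosing T1, T2 covers {share, login, undo, sync, import, archive, checkout, sort, export} — 9 features.
No choice of 2 test cases does better; here print, search are left uncovered.

9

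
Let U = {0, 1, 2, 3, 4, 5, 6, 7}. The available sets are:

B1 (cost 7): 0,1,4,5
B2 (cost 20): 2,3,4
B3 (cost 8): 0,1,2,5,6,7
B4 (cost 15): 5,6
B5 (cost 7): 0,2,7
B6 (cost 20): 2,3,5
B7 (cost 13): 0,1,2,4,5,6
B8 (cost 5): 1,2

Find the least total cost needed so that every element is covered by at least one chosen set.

28

B2, B3 cover every element at cost 20 + 8 = 28.
Any cover uses at least 2 sets; among all covering selections none totals below 28.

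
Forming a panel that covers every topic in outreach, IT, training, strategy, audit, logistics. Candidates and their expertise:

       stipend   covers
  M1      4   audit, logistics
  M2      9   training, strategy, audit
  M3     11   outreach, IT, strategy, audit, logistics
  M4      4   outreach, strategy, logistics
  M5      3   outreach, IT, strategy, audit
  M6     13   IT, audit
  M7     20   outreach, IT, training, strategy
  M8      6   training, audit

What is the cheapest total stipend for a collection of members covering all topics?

13

M1, M5, M8 cover every topic at stipend 4 + 3 + 6 = 13.
Any cover uses at least 2 members; among all covering selections none totals below 13.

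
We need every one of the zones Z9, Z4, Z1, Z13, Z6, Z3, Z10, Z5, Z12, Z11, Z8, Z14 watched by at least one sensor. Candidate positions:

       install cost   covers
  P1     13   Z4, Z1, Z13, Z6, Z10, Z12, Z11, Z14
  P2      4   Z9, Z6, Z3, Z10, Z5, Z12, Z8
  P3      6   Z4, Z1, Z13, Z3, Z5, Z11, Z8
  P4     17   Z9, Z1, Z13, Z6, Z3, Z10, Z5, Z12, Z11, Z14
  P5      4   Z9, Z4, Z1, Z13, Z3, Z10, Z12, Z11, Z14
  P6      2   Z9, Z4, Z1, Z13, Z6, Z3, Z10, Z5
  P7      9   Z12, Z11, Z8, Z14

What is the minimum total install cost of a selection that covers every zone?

P2, P5 cover every zone at install cost 4 + 4 = 8.
Any cover uses at least 2 sensor positions; among all covering selections none totals below 8.
Greedy by coverage-per-install cost would pick P6, P5, P2 for 10 — worse than the optimum 8.

8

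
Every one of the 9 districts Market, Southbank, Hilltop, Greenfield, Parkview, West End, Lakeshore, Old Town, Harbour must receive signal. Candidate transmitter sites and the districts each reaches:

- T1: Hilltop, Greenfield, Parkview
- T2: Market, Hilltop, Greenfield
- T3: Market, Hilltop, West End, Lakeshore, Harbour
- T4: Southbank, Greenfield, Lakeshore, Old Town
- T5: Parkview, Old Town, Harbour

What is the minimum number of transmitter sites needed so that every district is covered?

T1, T3, T4 together cover {Market, Southbank, Hilltop, Greenfield, Parkview, West End, Lakeshore, Old Town, Harbour} — every district.
No 2 of the 5 transmitter sites cover everything (all 10 pairs fall short), so 3 is minimum.

3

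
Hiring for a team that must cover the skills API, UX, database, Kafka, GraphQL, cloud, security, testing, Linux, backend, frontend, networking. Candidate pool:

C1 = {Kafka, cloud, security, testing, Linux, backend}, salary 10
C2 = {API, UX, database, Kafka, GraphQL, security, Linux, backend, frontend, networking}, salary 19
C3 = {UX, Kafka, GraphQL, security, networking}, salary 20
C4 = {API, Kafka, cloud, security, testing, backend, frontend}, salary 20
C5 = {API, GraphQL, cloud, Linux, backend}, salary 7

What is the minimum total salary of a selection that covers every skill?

29

C1, C2 cover every skill at salary 10 + 19 = 29.
Any cover uses at least 2 candidates; among all covering selections none totals below 29.
Greedy by coverage-per-salary would pick C5, C2, C1 for 36 — worse than the optimum 29.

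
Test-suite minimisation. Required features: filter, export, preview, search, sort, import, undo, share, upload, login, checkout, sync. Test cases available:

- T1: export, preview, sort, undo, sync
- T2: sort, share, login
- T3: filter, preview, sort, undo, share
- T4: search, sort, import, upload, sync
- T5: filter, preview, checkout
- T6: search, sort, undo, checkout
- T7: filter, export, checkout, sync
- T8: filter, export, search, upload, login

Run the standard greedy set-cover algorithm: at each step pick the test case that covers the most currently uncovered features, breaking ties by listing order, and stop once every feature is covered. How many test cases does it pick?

5

Pick 1: T1 covers 5 new features (export, preview, sort, undo, sync).
Pick 2: T8 covers 4 new features (filter, search, upload, login).
Pick 3: T2 covers 1 new features (share).
Pick 4: T4 covers 1 new features (import).
Pick 5: T5 covers 1 new features (checkout).
Greedy uses 5 test cases. (The true minimum is 4.)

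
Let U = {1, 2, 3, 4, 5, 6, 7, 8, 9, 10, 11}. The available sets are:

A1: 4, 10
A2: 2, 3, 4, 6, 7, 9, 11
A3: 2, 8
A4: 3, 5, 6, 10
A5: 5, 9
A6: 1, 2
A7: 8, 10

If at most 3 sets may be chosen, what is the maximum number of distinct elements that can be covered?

10

Choosing A2, A3, A4 covers {2, 3, 4, 5, 6, 7, 8, 9, 10, 11} — 10 elements.
No choice of 3 sets does better; here 1 is left uncovered.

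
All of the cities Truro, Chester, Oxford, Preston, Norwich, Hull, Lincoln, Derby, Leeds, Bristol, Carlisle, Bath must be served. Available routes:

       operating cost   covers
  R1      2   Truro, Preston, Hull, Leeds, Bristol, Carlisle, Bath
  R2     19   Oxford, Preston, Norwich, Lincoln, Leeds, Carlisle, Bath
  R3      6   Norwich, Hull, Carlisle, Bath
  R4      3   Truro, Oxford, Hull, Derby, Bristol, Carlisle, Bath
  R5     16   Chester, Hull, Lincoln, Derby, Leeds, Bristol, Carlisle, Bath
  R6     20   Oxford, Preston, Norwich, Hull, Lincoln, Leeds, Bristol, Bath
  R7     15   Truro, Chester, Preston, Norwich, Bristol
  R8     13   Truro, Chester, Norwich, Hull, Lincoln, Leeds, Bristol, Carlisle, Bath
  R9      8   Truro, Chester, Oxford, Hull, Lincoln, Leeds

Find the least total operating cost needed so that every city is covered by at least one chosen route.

18

R1, R4, R8 cover every city at operating cost 2 + 3 + 13 = 18.
Any cover uses at least 3 routes; among all covering selections none totals below 18.
Greedy by coverage-per-operating cost would pick R1, R4, R9, R3 for 19 — worse than the optimum 18.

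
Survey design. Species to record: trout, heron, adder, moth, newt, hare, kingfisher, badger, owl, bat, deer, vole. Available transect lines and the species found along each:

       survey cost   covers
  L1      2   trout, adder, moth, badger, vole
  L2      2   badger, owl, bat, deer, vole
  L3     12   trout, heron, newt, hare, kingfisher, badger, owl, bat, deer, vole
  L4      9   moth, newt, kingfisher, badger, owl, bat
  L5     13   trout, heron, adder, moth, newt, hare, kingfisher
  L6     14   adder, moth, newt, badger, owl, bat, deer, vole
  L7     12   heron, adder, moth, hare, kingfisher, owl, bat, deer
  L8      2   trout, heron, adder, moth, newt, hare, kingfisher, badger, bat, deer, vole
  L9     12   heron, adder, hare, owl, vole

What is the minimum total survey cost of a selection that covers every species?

4

L2, L8 cover every species at survey cost 2 + 2 = 4.
Any cover uses at least 2 transects; among all covering selections none totals below 4.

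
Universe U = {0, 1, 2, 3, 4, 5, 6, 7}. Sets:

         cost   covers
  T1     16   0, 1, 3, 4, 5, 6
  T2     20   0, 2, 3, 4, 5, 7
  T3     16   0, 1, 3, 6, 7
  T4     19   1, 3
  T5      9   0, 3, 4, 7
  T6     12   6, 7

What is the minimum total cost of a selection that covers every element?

T1, T2 cover every element at cost 16 + 20 = 36.
Any cover uses at least 2 sets; among all covering selections none totals below 36.

36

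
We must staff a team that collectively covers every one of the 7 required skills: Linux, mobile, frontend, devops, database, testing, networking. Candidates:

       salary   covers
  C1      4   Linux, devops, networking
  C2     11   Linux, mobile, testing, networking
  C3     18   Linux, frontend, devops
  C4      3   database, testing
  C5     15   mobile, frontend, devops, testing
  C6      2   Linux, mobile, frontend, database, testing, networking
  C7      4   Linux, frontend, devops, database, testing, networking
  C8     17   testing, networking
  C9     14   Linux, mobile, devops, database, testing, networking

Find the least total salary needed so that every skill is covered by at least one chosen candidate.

6

C1, C6 cover every skill at salary 4 + 2 = 6.
Any cover uses at least 2 candidates; among all covering selections none totals below 6.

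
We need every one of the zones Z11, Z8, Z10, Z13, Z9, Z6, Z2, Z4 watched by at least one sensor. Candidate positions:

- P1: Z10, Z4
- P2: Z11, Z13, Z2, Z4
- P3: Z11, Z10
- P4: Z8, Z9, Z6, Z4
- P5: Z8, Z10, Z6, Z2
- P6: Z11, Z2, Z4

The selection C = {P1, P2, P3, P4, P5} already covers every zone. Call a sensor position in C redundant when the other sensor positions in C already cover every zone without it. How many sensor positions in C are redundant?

3

Drop P1: the rest still cover every zone — redundant.
Drop P2: Z13 uncovered — not redundant.
Drop P3: the rest still cover every zone — redundant.
Drop P4: Z9 uncovered — not redundant.
Drop P5: the rest still cover every zone — redundant.
3 redundant: P1, P3, P5.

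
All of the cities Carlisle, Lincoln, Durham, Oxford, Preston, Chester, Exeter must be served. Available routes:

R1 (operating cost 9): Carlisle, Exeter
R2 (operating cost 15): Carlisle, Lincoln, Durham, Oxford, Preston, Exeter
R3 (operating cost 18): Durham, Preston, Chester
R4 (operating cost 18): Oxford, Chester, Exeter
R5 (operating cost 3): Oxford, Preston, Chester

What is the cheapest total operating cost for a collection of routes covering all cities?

18

R2, R5 cover every city at operating cost 15 + 3 = 18.
Any cover uses at least 2 routes; among all covering selections none totals below 18.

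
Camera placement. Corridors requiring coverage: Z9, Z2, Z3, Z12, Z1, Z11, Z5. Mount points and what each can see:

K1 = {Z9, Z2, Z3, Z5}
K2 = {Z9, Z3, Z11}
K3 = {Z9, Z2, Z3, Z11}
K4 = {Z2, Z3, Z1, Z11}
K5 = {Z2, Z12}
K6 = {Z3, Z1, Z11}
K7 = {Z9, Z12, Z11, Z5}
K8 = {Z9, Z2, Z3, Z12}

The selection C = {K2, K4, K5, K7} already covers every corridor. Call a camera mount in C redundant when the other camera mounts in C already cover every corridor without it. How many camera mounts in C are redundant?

Drop K2: the rest still cover every corridor — redundant.
Drop K4: Z1 uncovered — not redundant.
Drop K5: the rest still cover every corridor — redundant.
Drop K7: Z5 uncovered — not redundant.
2 redundant: K2, K5.

2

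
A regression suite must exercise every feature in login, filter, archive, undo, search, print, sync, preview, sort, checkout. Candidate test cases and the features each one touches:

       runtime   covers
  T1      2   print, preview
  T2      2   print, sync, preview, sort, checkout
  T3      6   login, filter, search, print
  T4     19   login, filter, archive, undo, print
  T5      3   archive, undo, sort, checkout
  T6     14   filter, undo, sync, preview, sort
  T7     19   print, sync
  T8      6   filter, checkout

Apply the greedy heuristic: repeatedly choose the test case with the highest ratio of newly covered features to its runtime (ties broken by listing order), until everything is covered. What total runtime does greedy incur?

Pick 1: T2 adds 5 new (print, sync, preview, sort, checkout) at runtime 2 (ratio 5/2).
Pick 2: T5 adds 2 new (archive, undo) at runtime 3 (ratio 2/3).
Pick 3: T3 adds 3 new (login, filter, search) at runtime 6 (ratio 3/6).
Greedy total runtime: 2 + 3 + 6 = 11.

11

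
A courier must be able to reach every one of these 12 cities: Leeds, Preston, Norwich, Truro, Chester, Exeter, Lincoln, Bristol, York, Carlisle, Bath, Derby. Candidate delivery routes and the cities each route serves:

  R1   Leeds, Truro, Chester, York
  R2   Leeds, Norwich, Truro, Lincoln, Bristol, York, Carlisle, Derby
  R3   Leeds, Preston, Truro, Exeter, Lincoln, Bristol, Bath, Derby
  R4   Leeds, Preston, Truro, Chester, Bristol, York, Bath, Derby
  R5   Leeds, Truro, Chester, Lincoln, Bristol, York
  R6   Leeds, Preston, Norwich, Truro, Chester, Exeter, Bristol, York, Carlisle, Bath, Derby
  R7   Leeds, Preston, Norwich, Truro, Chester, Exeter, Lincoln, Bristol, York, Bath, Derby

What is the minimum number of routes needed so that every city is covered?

R2, R6 together cover {Leeds, Preston, Norwich, Truro, Chester, Exeter, Lincoln, Bristol, York, Carlisle, Bath, Derby} — every city.
No single route contains all 12 cities, so 2 is optimal.

2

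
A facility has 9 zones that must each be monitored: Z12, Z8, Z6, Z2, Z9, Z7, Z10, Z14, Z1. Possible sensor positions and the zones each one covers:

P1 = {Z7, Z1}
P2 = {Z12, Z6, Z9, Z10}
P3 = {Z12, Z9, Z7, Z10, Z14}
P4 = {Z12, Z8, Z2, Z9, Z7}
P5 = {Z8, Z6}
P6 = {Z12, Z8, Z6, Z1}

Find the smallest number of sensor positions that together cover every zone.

P3, P4, P6 together cover {Z12, Z8, Z6, Z2, Z9, Z7, Z10, Z14, Z1} — every zone.
No 2 of the 6 sensor positions cover everything (all 15 pairs fall short), so 3 is minimum.

3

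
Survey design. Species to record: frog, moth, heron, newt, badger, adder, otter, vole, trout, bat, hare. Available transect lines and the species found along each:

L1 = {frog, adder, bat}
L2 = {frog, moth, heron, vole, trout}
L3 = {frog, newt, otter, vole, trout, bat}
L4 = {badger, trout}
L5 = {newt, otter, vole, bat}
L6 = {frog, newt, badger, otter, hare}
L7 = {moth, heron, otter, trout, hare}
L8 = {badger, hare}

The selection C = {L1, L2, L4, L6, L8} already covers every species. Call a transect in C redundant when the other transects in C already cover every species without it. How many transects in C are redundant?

2

Drop L1: adder, bat uncovered — not redundant.
Drop L2: moth, heron, vole uncovered — not redundant.
Drop L4: the rest still cover every species — redundant.
Drop L6: newt, otter uncovered — not redundant.
Drop L8: the rest still cover every species — redundant.
2 redundant: L4, L8.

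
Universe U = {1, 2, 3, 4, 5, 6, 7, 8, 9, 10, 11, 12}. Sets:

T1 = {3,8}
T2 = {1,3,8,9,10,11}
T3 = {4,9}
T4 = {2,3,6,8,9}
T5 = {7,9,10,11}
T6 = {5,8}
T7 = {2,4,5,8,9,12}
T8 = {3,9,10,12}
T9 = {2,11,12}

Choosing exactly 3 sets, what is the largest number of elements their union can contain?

11

Choosing T2, T4, T7 covers {1, 2, 3, 4, 5, 6, 8, 9, 10, 11, 12} — 11 elements.
No choice of 3 sets does better; here 7 is left uncovered.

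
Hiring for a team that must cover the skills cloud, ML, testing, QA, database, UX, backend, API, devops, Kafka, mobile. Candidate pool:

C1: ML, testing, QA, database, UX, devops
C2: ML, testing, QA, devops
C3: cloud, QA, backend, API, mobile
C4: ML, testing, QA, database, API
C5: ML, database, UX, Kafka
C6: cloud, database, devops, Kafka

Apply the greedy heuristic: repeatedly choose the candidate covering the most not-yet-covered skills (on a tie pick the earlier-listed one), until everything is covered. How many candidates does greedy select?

Pick 1: C1 covers 6 new skills (ML, testing, QA, database, UX, devops).
Pick 2: C3 covers 4 new skills (cloud, backend, API, mobile).
Pick 3: C5 covers 1 new skills (Kafka).
Greedy uses 3 candidates.

3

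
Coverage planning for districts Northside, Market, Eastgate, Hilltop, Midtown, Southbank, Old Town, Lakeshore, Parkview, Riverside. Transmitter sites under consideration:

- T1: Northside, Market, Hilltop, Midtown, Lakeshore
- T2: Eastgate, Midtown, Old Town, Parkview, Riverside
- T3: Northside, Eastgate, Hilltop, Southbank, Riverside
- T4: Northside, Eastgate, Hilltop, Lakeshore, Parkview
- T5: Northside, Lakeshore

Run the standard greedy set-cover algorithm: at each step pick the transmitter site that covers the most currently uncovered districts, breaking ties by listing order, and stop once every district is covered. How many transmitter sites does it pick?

3

Pick 1: T1 covers 5 new districts (Northside, Market, Hilltop, Midtown, Lakeshore).
Pick 2: T2 covers 4 new districts (Eastgate, Old Town, Parkview, Riverside).
Pick 3: T3 covers 1 new districts (Southbank).
Greedy uses 3 transmitter sites.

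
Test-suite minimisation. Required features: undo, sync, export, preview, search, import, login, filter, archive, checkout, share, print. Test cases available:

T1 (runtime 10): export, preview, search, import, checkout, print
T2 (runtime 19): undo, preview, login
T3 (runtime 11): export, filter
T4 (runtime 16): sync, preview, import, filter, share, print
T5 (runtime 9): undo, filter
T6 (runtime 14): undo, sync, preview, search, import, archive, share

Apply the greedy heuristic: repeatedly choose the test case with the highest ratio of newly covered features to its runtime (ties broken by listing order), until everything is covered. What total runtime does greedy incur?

Pick 1: T1 adds 6 new (export, preview, search, import, checkout, print) at runtime 10 (ratio 6/10).
Pick 2: T6 adds 4 new (undo, sync, archive, share) at runtime 14 (ratio 4/14).
Pick 3: T5 adds 1 new (filter) at runtime 9 (ratio 1/9).
Pick 4: T2 adds 1 new (login) at runtime 19 (ratio 1/19).
Greedy total runtime: 10 + 14 + 9 + 19 = 52.

52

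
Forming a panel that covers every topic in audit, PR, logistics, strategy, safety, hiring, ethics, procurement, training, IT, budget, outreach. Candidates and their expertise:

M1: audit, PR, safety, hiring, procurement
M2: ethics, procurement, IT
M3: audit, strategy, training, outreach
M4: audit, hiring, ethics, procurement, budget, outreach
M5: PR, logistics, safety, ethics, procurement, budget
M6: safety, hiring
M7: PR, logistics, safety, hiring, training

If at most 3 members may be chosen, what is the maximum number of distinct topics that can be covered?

11

Choosing M1, M3, M5 covers {audit, PR, logistics, strategy, safety, hiring, ethics, procurement, training, budget, outreach} — 11 topics.
No choice of 3 members does better; here IT is left uncovered.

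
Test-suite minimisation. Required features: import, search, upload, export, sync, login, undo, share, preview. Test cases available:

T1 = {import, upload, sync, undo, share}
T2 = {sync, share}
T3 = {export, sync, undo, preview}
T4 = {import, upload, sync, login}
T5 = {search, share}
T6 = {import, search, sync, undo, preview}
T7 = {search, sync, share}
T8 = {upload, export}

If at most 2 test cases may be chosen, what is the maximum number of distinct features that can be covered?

7

Choosing T1, T3 covers {import, upload, export, sync, undo, share, preview} — 7 features.
No choice of 2 test cases does better; here search, login are left uncovered.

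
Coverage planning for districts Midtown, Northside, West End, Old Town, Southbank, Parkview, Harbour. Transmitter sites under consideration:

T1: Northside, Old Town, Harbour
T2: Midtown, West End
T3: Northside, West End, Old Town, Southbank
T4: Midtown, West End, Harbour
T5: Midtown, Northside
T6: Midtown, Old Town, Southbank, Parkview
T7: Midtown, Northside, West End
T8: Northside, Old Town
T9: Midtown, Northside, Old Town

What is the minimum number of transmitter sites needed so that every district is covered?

T1, T2, T6 together cover {Midtown, Northside, West End, Old Town, Southbank, Parkview, Harbour} — every district.
No 2 of the 9 transmitter sites cover everything (all 36 pairs fall short), so 3 is minimum.

3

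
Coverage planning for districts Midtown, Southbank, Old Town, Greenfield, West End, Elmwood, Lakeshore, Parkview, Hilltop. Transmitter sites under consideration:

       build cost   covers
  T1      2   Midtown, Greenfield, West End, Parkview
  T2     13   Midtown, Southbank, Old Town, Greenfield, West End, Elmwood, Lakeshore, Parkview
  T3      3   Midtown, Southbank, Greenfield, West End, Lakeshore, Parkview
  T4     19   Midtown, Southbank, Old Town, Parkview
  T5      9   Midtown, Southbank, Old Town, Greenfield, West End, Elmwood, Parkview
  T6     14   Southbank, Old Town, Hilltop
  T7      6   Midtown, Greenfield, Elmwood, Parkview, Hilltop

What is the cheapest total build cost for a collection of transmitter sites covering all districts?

T3, T5, T7 cover every district at build cost 3 + 9 + 6 = 18.
Any cover uses at least 2 transmitter sites; among all covering selections none totals below 18.

18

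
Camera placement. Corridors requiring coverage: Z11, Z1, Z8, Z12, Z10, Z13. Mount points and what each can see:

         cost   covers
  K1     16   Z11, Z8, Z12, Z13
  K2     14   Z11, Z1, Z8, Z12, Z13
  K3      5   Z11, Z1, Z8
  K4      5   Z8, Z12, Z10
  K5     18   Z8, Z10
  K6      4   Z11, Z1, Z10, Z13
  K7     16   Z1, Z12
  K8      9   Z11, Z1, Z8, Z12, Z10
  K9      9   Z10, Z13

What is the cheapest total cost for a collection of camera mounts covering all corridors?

K4, K6 cover every corridor at cost 5 + 4 = 9.
Any cover uses at least 2 camera mounts; among all covering selections none totals below 9.

9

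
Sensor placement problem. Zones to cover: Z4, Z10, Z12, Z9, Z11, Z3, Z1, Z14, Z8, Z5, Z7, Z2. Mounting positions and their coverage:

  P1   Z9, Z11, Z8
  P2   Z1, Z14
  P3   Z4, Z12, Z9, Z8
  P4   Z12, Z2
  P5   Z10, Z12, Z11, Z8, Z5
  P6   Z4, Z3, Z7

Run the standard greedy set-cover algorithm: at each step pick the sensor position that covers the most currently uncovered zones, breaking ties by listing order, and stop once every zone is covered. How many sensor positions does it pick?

Pick 1: P5 covers 5 new zones (Z10, Z12, Z11, Z8, Z5).
Pick 2: P6 covers 3 new zones (Z4, Z3, Z7).
Pick 3: P2 covers 2 new zones (Z1, Z14).
Pick 4: P1 covers 1 new zones (Z9).
Pick 5: P4 covers 1 new zones (Z2).
Greedy uses 5 sensor positions.

5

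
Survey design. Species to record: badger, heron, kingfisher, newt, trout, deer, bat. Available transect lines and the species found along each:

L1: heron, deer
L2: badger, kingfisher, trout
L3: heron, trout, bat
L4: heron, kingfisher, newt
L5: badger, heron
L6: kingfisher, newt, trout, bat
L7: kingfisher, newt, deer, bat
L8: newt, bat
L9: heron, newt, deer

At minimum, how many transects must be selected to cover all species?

L1, L2, L6 together cover {badger, heron, kingfisher, newt, trout, deer, bat} — every species.
No 2 of the 9 transects cover everything (all 36 pairs fall short), so 3 is minimum.

3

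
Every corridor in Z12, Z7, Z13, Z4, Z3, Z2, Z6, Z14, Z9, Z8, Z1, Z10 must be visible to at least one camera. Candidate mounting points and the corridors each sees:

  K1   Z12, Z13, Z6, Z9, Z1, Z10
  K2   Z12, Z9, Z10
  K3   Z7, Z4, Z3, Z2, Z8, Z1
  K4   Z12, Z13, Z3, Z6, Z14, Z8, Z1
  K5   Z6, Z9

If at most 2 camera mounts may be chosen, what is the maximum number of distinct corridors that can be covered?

Choosing K1, K3 covers {Z12, Z7, Z13, Z4, Z3, Z2, Z6, Z9, Z8, Z1, Z10} — 11 corridors.
No choice of 2 camera mounts does better; here Z14 is left uncovered.

11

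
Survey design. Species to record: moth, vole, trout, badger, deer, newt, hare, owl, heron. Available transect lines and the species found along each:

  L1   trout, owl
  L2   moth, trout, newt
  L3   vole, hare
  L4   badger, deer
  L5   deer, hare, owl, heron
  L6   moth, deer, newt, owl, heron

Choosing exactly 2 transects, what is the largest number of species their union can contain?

7

Choosing L2, L5 covers {moth, trout, deer, newt, hare, owl, heron} — 7 species.
No choice of 2 transects does better; here vole, badger are left uncovered.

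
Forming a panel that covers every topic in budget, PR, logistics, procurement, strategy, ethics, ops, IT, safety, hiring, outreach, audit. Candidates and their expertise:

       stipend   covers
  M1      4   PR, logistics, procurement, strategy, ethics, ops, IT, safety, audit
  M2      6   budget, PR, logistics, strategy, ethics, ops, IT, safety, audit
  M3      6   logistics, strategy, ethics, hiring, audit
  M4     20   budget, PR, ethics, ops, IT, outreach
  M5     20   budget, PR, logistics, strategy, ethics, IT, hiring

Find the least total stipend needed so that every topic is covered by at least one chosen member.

30

M1, M3, M4 cover every topic at stipend 4 + 6 + 20 = 30.
Any cover uses at least 3 members; among all covering selections none totals below 30.
Greedy by coverage-per-stipend would pick M1, M2, M3, M4 for 36 — worse than the optimum 30.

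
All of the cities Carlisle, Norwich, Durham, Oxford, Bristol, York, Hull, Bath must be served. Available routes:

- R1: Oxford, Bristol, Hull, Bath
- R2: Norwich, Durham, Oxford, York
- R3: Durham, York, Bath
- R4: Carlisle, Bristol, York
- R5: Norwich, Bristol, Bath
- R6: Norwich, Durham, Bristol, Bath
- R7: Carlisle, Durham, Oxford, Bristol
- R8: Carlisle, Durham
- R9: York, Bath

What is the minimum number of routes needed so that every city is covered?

R1, R2, R4 together cover {Carlisle, Norwich, Durham, Oxford, Bristol, York, Hull, Bath} — every city.
No 2 of the 9 routes cover everything (all 36 pairs fall short), so 3 is minimum.

3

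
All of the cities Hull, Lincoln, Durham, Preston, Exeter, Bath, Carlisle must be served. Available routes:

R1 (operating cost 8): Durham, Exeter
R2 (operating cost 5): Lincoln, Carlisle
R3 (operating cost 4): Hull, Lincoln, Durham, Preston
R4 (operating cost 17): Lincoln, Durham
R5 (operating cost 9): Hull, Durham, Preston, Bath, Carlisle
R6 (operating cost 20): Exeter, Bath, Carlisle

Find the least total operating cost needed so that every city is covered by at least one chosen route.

R1, R3, R5 cover every city at operating cost 8 + 4 + 9 = 21.
Any cover uses at least 2 routes; among all covering selections none totals below 21.

21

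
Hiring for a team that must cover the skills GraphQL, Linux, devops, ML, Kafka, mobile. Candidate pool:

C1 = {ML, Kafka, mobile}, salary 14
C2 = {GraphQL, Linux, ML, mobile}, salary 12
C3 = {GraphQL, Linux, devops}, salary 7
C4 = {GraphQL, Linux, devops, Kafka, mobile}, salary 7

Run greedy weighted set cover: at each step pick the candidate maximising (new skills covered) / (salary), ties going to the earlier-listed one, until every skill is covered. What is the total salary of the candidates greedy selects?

19

Pick 1: C4 adds 5 new (GraphQL, Linux, devops, Kafka, mobile) at salary 7 (ratio 5/7).
Pick 2: C2 adds 1 new (ML) at salary 12 (ratio 1/12).
Greedy total salary: 7 + 12 = 19.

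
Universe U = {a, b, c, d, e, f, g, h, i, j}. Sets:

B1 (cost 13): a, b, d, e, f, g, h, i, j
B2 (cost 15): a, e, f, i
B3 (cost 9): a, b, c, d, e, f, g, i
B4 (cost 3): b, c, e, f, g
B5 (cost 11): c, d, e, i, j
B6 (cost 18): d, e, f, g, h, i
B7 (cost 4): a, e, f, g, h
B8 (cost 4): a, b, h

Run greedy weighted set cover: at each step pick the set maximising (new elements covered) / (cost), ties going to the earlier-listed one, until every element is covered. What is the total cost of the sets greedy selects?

18

Pick 1: B4 adds 5 new (b, c, e, f, g) at cost 3 (ratio 5/3).
Pick 2: B7 adds 2 new (a, h) at cost 4 (ratio 2/4).
Pick 3: B5 adds 3 new (d, i, j) at cost 11 (ratio 3/11).
Greedy total cost: 3 + 4 + 11 = 18. (The true optimum is 16, so greedy overshoots here.)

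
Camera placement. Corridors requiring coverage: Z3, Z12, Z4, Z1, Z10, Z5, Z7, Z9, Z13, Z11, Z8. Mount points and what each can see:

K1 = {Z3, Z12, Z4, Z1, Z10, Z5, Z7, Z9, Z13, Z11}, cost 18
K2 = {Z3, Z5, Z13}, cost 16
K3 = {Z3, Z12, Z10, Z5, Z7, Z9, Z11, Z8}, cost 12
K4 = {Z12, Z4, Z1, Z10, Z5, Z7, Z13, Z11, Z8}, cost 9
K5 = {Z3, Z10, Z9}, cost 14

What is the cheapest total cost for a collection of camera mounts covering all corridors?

21

K3, K4 cover every corridor at cost 12 + 9 = 21.
Any cover uses at least 2 camera mounts; among all covering selections none totals below 21.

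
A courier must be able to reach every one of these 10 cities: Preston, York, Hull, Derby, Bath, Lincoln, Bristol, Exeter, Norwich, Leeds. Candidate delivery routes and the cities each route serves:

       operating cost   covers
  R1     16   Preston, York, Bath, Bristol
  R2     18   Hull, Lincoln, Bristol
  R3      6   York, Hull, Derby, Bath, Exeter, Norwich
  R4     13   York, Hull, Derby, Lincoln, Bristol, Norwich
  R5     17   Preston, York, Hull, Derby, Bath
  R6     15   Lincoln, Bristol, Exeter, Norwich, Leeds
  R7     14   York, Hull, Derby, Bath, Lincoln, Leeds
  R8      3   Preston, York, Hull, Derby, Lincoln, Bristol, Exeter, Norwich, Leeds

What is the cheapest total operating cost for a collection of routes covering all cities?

R3, R8 cover every city at operating cost 6 + 3 = 9.
Any cover uses at least 2 routes; among all covering selections none totals below 9.

9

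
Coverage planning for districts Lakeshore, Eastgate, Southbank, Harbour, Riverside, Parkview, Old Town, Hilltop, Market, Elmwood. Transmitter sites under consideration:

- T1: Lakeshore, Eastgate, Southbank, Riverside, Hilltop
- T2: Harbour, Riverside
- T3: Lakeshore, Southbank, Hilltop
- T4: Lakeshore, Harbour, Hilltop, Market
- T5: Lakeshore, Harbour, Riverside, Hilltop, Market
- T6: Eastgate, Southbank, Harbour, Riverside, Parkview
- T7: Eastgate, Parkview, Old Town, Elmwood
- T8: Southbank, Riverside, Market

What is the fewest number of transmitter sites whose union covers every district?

3

T1, T4, T7 together cover {Lakeshore, Eastgate, Southbank, Harbour, Riverside, Parkview, Old Town, Hilltop, Market, Elmwood} — every district.
No 2 of the 8 transmitter sites cover everything (all 28 pairs fall short), so 3 is minimum.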